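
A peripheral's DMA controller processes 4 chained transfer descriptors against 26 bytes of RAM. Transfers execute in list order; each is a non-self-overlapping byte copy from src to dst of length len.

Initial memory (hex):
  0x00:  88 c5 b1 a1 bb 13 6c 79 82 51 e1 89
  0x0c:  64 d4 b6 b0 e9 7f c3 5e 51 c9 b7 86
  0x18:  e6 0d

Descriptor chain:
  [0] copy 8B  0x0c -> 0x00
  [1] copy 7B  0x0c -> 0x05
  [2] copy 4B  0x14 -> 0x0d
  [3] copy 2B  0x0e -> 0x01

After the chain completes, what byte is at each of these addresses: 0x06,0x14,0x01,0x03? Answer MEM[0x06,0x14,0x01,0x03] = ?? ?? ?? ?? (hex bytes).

MEM[0x06,0x14,0x01,0x03] = d4 51 c9 b0

[0] 0x0c->0x00 len=8 : 64 d4 b6 b0 e9 7f c3 5e
[1] 0x0c->0x05 len=7 : 64 d4 b6 b0 e9 7f c3
[2] 0x14->0x0d len=4 : 51 c9 b7 86
[3] 0x0e->0x01 len=2 : c9 b7
query mem[0x06]=0xd4, mem[0x14]=0x51, mem[0x01]=0xc9, mem[0x03]=0xb0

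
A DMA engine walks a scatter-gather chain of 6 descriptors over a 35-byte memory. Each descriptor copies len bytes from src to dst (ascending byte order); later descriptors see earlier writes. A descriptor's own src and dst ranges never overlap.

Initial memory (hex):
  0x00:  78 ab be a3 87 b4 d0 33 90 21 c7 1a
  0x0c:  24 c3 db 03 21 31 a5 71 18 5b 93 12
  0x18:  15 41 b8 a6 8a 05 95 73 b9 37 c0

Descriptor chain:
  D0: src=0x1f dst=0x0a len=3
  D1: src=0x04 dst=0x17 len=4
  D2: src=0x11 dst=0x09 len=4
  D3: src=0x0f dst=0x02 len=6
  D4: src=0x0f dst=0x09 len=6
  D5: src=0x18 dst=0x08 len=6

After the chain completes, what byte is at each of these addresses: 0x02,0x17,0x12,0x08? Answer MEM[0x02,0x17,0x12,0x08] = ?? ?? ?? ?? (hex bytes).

[0] 0x1f->0x0a len=3 : 73 b9 37
[1] 0x04->0x17 len=4 : 87 b4 d0 33
[2] 0x11->0x09 len=4 : 31 a5 71 18
[3] 0x0f->0x02 len=6 : 03 21 31 a5 71 18
[4] 0x0f->0x09 len=6 : 03 21 31 a5 71 18
[5] 0x18->0x08 len=6 : b4 d0 33 a6 8a 05
query mem[0x02]=0x03, mem[0x17]=0x87, mem[0x12]=0xa5, mem[0x08]=0xb4

MEM[0x02,0x17,0x12,0x08] = 03 87 a5 b4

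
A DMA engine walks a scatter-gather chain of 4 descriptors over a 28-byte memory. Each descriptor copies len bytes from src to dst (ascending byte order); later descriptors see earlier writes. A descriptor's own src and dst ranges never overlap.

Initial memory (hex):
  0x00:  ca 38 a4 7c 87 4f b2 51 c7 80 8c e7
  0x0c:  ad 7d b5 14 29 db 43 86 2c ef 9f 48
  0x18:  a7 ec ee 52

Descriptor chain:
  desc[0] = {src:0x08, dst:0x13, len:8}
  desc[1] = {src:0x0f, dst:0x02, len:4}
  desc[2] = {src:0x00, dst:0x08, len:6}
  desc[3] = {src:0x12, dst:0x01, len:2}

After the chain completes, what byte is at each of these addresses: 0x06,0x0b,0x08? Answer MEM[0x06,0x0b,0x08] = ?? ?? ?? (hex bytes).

MEM[0x06,0x0b,0x08] = b2 29 ca

#0 dst[0x13+8] := {0xc7,0x80,0x8c,0xe7,0xad,0x7d,0xb5,0x14}
#1 dst[0x02+4] := {0x14,0x29,0xdb,0x43}
#2 dst[0x08+6] := {0xca,0x38,0x14,0x29,0xdb,0x43}
#3 dst[0x01+2] := {0x43,0xc7}
query mem[0x06]=0xb2, mem[0x0b]=0x29, mem[0x08]=0xca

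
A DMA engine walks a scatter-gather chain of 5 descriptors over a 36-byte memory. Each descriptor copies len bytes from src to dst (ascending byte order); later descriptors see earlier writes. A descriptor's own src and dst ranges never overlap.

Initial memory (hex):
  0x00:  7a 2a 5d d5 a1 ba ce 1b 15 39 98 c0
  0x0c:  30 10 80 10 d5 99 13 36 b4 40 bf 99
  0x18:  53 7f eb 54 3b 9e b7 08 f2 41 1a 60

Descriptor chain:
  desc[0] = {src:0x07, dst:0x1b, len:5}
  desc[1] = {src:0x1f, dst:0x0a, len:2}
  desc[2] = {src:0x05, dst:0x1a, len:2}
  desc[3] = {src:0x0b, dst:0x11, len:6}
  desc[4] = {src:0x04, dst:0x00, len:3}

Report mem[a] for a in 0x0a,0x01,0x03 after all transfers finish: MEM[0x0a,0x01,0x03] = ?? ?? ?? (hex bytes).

MEM[0x0a,0x01,0x03] = c0 ba d5

D0: mem[0x1b..0x1f] <- [1b 15 39 98 c0]
D1: mem[0x0a..0x0b] <- [c0 f2]
D2: mem[0x1a..0x1b] <- [ba ce]
D3: mem[0x11..0x16] <- [f2 30 10 80 10 d5]
D4: mem[0x00..0x02] <- [a1 ba ce]
query mem[0x0a]=0xc0, mem[0x01]=0xba, mem[0x03]=0xd5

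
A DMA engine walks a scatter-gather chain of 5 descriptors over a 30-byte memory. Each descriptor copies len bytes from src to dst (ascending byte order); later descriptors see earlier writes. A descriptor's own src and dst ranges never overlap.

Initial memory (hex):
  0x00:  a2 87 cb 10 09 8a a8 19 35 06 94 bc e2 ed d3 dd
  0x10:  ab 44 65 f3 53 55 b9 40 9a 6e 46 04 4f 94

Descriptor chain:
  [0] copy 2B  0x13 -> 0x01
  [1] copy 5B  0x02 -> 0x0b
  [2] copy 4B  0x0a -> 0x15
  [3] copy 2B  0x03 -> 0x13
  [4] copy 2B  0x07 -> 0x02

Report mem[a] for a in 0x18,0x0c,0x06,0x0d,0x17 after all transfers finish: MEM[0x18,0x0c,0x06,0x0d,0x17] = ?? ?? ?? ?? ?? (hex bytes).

  after D0: wrote 2B at 0x01 = f353
  after D1: wrote 5B at 0x0b = 5310098aa8
  after D2: wrote 4B at 0x15 = 94531009
  after D3: wrote 2B at 0x13 = 1009
  after D4: wrote 2B at 0x02 = 1935
query mem[0x18]=0x09, mem[0x0c]=0x10, mem[0x06]=0xa8, mem[0x0d]=0x09, mem[0x17]=0x10

MEM[0x18,0x0c,0x06,0x0d,0x17] = 09 10 a8 09 10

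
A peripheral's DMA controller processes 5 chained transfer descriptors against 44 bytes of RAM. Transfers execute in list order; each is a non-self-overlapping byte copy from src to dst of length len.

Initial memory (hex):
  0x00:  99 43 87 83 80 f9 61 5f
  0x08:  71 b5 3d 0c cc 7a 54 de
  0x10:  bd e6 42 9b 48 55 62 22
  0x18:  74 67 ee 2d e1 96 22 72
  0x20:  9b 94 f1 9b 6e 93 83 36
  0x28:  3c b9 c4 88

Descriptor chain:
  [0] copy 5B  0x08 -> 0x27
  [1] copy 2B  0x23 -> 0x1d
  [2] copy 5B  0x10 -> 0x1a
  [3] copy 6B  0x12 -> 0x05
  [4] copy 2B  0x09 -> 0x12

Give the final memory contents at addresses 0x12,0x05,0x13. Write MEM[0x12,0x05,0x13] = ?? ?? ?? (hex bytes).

MEM[0x12,0x05,0x13] = 62 42 22

  after D0: wrote 5B at 0x27 = 71b53d0ccc
  after D1: wrote 2B at 0x1d = 9b6e
  after D2: wrote 5B at 0x1a = bde6429b48
  after D3: wrote 6B at 0x05 = 429b48556222
  after D4: wrote 2B at 0x12 = 6222
query mem[0x12]=0x62, mem[0x05]=0x42, mem[0x13]=0x22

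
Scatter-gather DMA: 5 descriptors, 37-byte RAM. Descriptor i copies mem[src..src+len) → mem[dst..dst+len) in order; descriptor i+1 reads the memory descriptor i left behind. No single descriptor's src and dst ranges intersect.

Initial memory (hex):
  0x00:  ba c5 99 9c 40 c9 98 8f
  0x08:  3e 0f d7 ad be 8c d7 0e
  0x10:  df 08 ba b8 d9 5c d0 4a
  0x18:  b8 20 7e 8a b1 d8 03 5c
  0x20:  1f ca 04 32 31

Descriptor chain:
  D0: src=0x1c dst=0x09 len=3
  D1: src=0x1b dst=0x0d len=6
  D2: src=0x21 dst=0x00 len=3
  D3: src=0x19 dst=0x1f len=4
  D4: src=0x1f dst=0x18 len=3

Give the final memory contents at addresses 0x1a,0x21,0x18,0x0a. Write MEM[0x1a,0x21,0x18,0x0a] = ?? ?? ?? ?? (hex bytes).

  after D0: wrote 3B at 0x09 = b1d803
  after D1: wrote 6B at 0x0d = 8ab1d8035c1f
  after D2: wrote 3B at 0x00 = ca0432
  after D3: wrote 4B at 0x1f = 207e8ab1
  after D4: wrote 3B at 0x18 = 207e8a
query mem[0x1a]=0x8a, mem[0x21]=0x8a, mem[0x18]=0x20, mem[0x0a]=0xd8

MEM[0x1a,0x21,0x18,0x0a] = 8a 8a 20 d8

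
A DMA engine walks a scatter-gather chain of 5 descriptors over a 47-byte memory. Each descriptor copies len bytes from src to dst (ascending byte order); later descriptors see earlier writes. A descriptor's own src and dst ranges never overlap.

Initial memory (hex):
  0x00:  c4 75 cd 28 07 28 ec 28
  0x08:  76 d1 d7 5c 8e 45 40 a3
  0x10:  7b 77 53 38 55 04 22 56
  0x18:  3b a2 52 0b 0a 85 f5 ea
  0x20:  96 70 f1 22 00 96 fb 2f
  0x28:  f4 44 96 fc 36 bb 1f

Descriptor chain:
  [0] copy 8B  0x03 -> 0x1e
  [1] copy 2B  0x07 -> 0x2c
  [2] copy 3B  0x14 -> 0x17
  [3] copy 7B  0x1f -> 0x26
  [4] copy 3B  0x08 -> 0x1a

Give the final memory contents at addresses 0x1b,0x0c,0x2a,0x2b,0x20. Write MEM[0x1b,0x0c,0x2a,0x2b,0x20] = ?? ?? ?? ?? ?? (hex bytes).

#0 dst[0x1e+8] := {0x28,0x07,0x28,0xec,0x28,0x76,0xd1,0xd7}
#1 dst[0x2c+2] := {0x28,0x76}
#2 dst[0x17+3] := {0x55,0x04,0x22}
#3 dst[0x26+7] := {0x07,0x28,0xec,0x28,0x76,0xd1,0xd7}
#4 dst[0x1a+3] := {0x76,0xd1,0xd7}
query mem[0x1b]=0xd1, mem[0x0c]=0x8e, mem[0x2a]=0x76, mem[0x2b]=0xd1, mem[0x20]=0x28

MEM[0x1b,0x0c,0x2a,0x2b,0x20] = d1 8e 76 d1 28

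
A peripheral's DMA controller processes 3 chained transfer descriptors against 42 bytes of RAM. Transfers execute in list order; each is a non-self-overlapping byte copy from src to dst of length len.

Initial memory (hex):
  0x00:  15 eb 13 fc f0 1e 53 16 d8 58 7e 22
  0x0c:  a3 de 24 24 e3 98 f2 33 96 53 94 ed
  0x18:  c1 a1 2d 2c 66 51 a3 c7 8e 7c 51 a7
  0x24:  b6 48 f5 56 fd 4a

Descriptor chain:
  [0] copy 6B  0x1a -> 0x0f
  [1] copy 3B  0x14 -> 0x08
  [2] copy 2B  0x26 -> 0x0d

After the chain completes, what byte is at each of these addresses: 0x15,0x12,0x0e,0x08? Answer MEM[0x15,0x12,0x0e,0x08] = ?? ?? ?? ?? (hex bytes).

MEM[0x15,0x12,0x0e,0x08] = 53 51 56 c7

#0 dst[0x0f+6] := {0x2d,0x2c,0x66,0x51,0xa3,0xc7}
#1 dst[0x08+3] := {0xc7,0x53,0x94}
#2 dst[0x0d+2] := {0xf5,0x56}
query mem[0x15]=0x53, mem[0x12]=0x51, mem[0x0e]=0x56, mem[0x08]=0xc7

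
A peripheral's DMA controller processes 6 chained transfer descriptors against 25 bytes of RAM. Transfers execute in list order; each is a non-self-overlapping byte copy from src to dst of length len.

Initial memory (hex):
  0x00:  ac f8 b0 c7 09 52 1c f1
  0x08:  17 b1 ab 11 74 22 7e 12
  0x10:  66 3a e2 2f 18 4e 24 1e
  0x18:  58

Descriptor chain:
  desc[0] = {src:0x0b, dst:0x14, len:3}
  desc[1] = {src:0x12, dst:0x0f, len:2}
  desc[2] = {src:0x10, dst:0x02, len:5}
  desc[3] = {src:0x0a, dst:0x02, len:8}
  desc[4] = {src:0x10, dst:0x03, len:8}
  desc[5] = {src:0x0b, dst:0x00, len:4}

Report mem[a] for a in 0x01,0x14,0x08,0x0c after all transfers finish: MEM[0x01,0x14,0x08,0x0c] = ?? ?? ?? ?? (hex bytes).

D0: mem[0x14..0x16] <- [11 74 22]
D1: mem[0x0f..0x10] <- [e2 2f]
D2: mem[0x02..0x06] <- [2f 3a e2 2f 11]
D3: mem[0x02..0x09] <- [ab 11 74 22 7e e2 2f 3a]
D4: mem[0x03..0x0a] <- [2f 3a e2 2f 11 74 22 1e]
D5: mem[0x00..0x03] <- [11 74 22 7e]
query mem[0x01]=0x74, mem[0x14]=0x11, mem[0x08]=0x74, mem[0x0c]=0x74

MEM[0x01,0x14,0x08,0x0c] = 74 11 74 74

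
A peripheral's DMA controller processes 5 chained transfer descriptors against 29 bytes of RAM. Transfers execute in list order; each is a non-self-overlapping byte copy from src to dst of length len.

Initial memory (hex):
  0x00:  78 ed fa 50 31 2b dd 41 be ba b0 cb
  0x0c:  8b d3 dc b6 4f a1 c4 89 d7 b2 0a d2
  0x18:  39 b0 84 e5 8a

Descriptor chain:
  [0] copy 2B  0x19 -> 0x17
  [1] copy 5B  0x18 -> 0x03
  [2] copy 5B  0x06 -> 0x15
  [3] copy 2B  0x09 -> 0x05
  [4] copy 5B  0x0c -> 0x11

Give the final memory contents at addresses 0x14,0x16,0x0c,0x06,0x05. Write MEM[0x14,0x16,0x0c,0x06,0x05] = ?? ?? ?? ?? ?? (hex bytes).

MEM[0x14,0x16,0x0c,0x06,0x05] = b6 8a 8b b0 ba

  after D0: wrote 2B at 0x17 = b084
  after D1: wrote 5B at 0x03 = 84b084e58a
  after D2: wrote 5B at 0x15 = e58abebab0
  after D3: wrote 2B at 0x05 = bab0
  after D4: wrote 5B at 0x11 = 8bd3dcb64f
query mem[0x14]=0xb6, mem[0x16]=0x8a, mem[0x0c]=0x8b, mem[0x06]=0xb0, mem[0x05]=0xba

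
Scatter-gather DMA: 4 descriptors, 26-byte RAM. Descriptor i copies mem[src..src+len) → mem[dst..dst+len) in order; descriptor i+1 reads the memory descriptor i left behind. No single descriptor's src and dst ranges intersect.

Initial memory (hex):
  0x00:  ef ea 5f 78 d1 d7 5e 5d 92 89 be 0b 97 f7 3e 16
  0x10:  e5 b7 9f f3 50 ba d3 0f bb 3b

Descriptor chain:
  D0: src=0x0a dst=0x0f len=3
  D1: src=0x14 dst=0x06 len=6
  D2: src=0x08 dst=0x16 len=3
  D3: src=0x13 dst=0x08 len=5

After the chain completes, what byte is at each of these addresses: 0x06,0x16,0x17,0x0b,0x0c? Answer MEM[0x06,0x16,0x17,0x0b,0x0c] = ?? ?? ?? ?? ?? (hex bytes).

MEM[0x06,0x16,0x17,0x0b,0x0c] = 50 d3 0f d3 0f

[0] 0x0a->0x0f len=3 : be 0b 97
[1] 0x14->0x06 len=6 : 50 ba d3 0f bb 3b
[2] 0x08->0x16 len=3 : d3 0f bb
[3] 0x13->0x08 len=5 : f3 50 ba d3 0f
query mem[0x06]=0x50, mem[0x16]=0xd3, mem[0x17]=0x0f, mem[0x0b]=0xd3, mem[0x0c]=0x0f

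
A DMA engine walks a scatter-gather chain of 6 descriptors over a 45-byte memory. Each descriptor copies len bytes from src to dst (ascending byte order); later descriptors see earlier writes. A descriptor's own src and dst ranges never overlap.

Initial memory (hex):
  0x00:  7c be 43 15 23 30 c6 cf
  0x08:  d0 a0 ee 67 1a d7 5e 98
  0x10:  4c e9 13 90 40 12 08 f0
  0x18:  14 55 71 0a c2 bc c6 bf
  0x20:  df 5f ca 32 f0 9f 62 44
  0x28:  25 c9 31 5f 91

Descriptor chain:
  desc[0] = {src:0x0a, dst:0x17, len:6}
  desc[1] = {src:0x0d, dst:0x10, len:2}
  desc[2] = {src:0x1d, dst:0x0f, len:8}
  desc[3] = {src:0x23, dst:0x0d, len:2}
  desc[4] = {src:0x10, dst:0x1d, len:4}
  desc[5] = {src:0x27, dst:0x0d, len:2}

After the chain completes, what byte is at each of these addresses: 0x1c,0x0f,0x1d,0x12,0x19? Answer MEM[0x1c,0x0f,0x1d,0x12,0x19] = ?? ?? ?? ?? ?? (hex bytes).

MEM[0x1c,0x0f,0x1d,0x12,0x19] = 98 bc c6 df 1a

#0 dst[0x17+6] := {0xee,0x67,0x1a,0xd7,0x5e,0x98}
#1 dst[0x10+2] := {0xd7,0x5e}
#2 dst[0x0f+8] := {0xbc,0xc6,0xbf,0xdf,0x5f,0xca,0x32,0xf0}
#3 dst[0x0d+2] := {0x32,0xf0}
#4 dst[0x1d+4] := {0xc6,0xbf,0xdf,0x5f}
#5 dst[0x0d+2] := {0x44,0x25}
query mem[0x1c]=0x98, mem[0x0f]=0xbc, mem[0x1d]=0xc6, mem[0x12]=0xdf, mem[0x19]=0x1a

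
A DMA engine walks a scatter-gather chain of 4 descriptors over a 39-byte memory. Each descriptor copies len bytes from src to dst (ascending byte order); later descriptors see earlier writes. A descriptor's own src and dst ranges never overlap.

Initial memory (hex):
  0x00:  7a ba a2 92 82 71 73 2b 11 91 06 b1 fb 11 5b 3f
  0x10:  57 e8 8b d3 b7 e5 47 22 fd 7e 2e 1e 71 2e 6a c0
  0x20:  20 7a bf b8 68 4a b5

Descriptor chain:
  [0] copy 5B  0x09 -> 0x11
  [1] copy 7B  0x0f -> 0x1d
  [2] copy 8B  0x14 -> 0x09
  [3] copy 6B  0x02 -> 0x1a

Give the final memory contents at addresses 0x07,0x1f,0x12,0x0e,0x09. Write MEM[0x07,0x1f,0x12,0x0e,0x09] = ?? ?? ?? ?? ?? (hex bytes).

MEM[0x07,0x1f,0x12,0x0e,0x09] = 2b 2b 06 7e fb

[0] 0x09->0x11 len=5 : 91 06 b1 fb 11
[1] 0x0f->0x1d len=7 : 3f 57 91 06 b1 fb 11
[2] 0x14->0x09 len=8 : fb 11 47 22 fd 7e 2e 1e
[3] 0x02->0x1a len=6 : a2 92 82 71 73 2b
query mem[0x07]=0x2b, mem[0x1f]=0x2b, mem[0x12]=0x06, mem[0x0e]=0x7e, mem[0x09]=0xfb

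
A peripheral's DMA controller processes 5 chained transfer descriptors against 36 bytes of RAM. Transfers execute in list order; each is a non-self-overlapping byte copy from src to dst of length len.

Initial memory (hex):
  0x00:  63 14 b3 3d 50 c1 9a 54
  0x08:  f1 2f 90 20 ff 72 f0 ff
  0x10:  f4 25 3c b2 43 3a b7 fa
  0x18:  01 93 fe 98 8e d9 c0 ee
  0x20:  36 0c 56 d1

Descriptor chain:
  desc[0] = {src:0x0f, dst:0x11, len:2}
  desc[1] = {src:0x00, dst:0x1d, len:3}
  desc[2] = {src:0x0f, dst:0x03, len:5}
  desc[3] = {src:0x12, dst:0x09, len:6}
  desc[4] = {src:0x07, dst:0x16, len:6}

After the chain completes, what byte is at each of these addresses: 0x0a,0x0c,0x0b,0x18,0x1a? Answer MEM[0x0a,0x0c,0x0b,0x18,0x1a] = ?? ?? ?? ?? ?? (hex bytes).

#0 dst[0x11+2] := {0xff,0xf4}
#1 dst[0x1d+3] := {0x63,0x14,0xb3}
#2 dst[0x03+5] := {0xff,0xf4,0xff,0xf4,0xb2}
#3 dst[0x09+6] := {0xf4,0xb2,0x43,0x3a,0xb7,0xfa}
#4 dst[0x16+6] := {0xb2,0xf1,0xf4,0xb2,0x43,0x3a}
query mem[0x0a]=0xb2, mem[0x0c]=0x3a, mem[0x0b]=0x43, mem[0x18]=0xf4, mem[0x1a]=0x43

MEM[0x0a,0x0c,0x0b,0x18,0x1a] = b2 3a 43 f4 43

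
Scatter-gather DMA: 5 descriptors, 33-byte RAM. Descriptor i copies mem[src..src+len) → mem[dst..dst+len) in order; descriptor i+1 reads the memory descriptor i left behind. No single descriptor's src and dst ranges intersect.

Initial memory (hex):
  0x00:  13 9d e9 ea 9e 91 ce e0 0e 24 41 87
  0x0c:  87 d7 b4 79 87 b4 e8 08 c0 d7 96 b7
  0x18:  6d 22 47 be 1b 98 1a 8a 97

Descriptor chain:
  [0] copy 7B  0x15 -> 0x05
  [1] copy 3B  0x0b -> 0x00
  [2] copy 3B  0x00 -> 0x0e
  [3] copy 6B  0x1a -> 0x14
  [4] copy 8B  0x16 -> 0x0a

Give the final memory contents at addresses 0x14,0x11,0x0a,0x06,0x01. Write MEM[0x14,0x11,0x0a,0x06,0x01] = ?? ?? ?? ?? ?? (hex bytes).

D0: mem[0x05..0x0b] <- [d7 96 b7 6d 22 47 be]
D1: mem[0x00..0x02] <- [be 87 d7]
D2: mem[0x0e..0x10] <- [be 87 d7]
D3: mem[0x14..0x19] <- [47 be 1b 98 1a 8a]
D4: mem[0x0a..0x11] <- [1b 98 1a 8a 47 be 1b 98]
query mem[0x14]=0x47, mem[0x11]=0x98, mem[0x0a]=0x1b, mem[0x06]=0x96, mem[0x01]=0x87

MEM[0x14,0x11,0x0a,0x06,0x01] = 47 98 1b 96 87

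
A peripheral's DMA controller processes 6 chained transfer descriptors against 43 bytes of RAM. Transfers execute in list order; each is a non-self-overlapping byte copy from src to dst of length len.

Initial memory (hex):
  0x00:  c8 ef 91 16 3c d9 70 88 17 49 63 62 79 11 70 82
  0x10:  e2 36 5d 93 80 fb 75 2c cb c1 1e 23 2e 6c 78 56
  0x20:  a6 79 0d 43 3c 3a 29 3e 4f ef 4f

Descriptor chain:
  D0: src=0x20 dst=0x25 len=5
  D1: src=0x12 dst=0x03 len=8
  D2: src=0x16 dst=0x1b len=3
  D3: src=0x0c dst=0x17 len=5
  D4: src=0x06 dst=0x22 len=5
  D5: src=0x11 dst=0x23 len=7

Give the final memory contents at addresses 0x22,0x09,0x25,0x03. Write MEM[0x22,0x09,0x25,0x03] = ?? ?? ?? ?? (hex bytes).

MEM[0x22,0x09,0x25,0x03] = fb cb 93 5d

#0 dst[0x25+5] := {0xa6,0x79,0x0d,0x43,0x3c}
#1 dst[0x03+8] := {0x5d,0x93,0x80,0xfb,0x75,0x2c,0xcb,0xc1}
#2 dst[0x1b+3] := {0x75,0x2c,0xcb}
#3 dst[0x17+5] := {0x79,0x11,0x70,0x82,0xe2}
#4 dst[0x22+5] := {0xfb,0x75,0x2c,0xcb,0xc1}
#5 dst[0x23+7] := {0x36,0x5d,0x93,0x80,0xfb,0x75,0x79}
query mem[0x22]=0xfb, mem[0x09]=0xcb, mem[0x25]=0x93, mem[0x03]=0x5d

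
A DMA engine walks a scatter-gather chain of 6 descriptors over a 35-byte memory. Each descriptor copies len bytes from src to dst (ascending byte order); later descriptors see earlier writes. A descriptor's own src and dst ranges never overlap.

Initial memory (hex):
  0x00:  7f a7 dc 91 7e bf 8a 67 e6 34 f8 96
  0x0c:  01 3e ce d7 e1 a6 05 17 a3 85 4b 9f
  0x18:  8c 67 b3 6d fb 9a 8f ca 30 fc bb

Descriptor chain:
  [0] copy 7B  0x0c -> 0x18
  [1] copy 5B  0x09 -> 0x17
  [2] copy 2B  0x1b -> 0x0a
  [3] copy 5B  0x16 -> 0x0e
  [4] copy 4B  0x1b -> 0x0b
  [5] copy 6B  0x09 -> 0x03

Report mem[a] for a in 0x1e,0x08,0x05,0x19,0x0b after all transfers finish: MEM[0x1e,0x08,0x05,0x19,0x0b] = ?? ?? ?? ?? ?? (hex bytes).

#0 dst[0x18+7] := {0x01,0x3e,0xce,0xd7,0xe1,0xa6,0x05}
#1 dst[0x17+5] := {0x34,0xf8,0x96,0x01,0x3e}
#2 dst[0x0a+2] := {0x3e,0xe1}
#3 dst[0x0e+5] := {0x4b,0x34,0xf8,0x96,0x01}
#4 dst[0x0b+4] := {0x3e,0xe1,0xa6,0x05}
#5 dst[0x03+6] := {0x34,0x3e,0x3e,0xe1,0xa6,0x05}
query mem[0x1e]=0x05, mem[0x08]=0x05, mem[0x05]=0x3e, mem[0x19]=0x96, mem[0x0b]=0x3e

MEM[0x1e,0x08,0x05,0x19,0x0b] = 05 05 3e 96 3e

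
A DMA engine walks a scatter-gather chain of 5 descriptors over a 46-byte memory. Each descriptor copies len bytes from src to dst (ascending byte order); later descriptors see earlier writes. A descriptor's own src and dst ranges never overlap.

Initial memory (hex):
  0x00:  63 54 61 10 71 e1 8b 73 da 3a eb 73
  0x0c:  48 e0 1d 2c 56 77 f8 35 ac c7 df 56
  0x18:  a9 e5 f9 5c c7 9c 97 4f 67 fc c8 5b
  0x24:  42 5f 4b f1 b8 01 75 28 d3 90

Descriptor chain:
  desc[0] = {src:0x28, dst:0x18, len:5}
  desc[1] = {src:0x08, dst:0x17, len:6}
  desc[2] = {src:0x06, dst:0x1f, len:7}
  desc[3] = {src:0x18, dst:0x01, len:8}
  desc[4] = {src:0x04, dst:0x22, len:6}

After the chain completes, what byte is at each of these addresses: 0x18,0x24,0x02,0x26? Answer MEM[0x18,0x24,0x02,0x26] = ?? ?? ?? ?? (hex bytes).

MEM[0x18,0x24,0x02,0x26] = 3a 9c eb 8b

D0: mem[0x18..0x1c] <- [b8 01 75 28 d3]
D1: mem[0x17..0x1c] <- [da 3a eb 73 48 e0]
D2: mem[0x1f..0x25] <- [8b 73 da 3a eb 73 48]
D3: mem[0x01..0x08] <- [3a eb 73 48 e0 9c 97 8b]
D4: mem[0x22..0x27] <- [48 e0 9c 97 8b 3a]
query mem[0x18]=0x3a, mem[0x24]=0x9c, mem[0x02]=0xeb, mem[0x26]=0x8b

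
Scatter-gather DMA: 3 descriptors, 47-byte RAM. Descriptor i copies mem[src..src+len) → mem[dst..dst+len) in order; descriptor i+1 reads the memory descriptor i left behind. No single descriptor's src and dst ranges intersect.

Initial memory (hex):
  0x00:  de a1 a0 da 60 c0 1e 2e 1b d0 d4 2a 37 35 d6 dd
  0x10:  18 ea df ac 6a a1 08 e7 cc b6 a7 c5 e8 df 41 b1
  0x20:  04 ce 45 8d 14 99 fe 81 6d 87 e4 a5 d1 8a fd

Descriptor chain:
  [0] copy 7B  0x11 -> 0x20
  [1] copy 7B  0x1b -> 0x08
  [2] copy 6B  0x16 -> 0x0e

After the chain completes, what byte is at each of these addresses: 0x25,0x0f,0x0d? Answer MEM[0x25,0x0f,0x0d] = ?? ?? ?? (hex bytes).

MEM[0x25,0x0f,0x0d] = 08 e7 ea

#0 dst[0x20+7] := {0xea,0xdf,0xac,0x6a,0xa1,0x08,0xe7}
#1 dst[0x08+7] := {0xc5,0xe8,0xdf,0x41,0xb1,0xea,0xdf}
#2 dst[0x0e+6] := {0x08,0xe7,0xcc,0xb6,0xa7,0xc5}
query mem[0x25]=0x08, mem[0x0f]=0xe7, mem[0x0d]=0xea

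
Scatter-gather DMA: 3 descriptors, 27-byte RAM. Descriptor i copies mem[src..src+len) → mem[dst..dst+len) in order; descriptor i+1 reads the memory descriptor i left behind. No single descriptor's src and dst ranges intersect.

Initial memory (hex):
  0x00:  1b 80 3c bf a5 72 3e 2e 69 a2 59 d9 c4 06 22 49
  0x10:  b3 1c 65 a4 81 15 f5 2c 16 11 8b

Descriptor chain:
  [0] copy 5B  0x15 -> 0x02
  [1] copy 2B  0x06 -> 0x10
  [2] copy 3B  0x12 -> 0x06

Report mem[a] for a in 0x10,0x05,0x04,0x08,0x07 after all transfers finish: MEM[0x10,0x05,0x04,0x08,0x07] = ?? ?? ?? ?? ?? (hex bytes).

MEM[0x10,0x05,0x04,0x08,0x07] = 11 16 2c 81 a4

D0: mem[0x02..0x06] <- [15 f5 2c 16 11]
D1: mem[0x10..0x11] <- [11 2e]
D2: mem[0x06..0x08] <- [65 a4 81]
query mem[0x10]=0x11, mem[0x05]=0x16, mem[0x04]=0x2c, mem[0x08]=0x81, mem[0x07]=0xa4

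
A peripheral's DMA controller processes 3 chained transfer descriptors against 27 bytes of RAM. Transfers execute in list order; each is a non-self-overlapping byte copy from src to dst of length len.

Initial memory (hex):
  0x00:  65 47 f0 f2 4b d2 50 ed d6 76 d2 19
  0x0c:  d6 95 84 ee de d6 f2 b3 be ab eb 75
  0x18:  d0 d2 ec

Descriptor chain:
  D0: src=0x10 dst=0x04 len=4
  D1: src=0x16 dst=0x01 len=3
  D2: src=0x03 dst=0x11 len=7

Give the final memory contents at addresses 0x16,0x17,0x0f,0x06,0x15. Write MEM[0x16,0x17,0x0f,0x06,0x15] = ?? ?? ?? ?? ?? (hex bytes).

D0: mem[0x04..0x07] <- [de d6 f2 b3]
D1: mem[0x01..0x03] <- [eb 75 d0]
D2: mem[0x11..0x17] <- [d0 de d6 f2 b3 d6 76]
query mem[0x16]=0xd6, mem[0x17]=0x76, mem[0x0f]=0xee, mem[0x06]=0xf2, mem[0x15]=0xb3

MEM[0x16,0x17,0x0f,0x06,0x15] = d6 76 ee f2 b3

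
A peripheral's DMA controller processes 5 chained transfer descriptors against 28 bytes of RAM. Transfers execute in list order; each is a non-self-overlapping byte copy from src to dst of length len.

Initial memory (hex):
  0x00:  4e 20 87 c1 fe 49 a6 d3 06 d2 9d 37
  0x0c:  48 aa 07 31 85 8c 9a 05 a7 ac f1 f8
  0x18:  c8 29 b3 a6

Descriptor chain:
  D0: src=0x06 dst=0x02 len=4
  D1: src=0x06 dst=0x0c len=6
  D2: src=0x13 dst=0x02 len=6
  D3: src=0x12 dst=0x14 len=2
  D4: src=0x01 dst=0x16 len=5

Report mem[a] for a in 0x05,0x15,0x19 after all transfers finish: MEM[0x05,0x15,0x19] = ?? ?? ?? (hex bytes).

MEM[0x05,0x15,0x19] = f1 05 ac

  after D0: wrote 4B at 0x02 = a6d306d2
  after D1: wrote 6B at 0x0c = a6d306d29d37
  after D2: wrote 6B at 0x02 = 05a7acf1f8c8
  after D3: wrote 2B at 0x14 = 9a05
  after D4: wrote 5B at 0x16 = 2005a7acf1
query mem[0x05]=0xf1, mem[0x15]=0x05, mem[0x19]=0xac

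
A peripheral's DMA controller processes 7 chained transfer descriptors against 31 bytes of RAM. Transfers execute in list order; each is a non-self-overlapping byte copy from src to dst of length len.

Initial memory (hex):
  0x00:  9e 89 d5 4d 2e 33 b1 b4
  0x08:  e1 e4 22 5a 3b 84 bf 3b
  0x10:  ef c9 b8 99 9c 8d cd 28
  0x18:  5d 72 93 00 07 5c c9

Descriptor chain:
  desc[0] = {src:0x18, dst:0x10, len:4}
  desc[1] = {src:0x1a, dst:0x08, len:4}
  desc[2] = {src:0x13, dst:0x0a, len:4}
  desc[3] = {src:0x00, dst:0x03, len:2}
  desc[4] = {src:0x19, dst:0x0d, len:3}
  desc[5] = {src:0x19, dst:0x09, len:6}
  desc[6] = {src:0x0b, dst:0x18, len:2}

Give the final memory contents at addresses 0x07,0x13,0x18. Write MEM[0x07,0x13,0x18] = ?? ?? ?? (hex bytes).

D0: mem[0x10..0x13] <- [5d 72 93 00]
D1: mem[0x08..0x0b] <- [93 00 07 5c]
D2: mem[0x0a..0x0d] <- [00 9c 8d cd]
D3: mem[0x03..0x04] <- [9e 89]
D4: mem[0x0d..0x0f] <- [72 93 00]
D5: mem[0x09..0x0e] <- [72 93 00 07 5c c9]
D6: mem[0x18..0x19] <- [00 07]
query mem[0x07]=0xb4, mem[0x13]=0x00, mem[0x18]=0x00

MEM[0x07,0x13,0x18] = b4 00 00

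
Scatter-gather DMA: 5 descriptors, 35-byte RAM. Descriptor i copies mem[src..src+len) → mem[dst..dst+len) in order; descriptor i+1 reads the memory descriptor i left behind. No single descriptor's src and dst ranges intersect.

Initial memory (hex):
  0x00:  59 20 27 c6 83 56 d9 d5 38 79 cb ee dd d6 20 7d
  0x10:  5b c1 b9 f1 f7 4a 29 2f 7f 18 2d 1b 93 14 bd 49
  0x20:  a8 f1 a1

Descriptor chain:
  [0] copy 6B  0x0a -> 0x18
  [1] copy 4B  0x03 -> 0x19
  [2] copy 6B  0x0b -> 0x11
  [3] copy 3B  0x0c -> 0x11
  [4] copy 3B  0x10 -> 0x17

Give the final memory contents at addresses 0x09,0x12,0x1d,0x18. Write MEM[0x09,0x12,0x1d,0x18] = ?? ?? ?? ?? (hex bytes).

D0: mem[0x18..0x1d] <- [cb ee dd d6 20 7d]
D1: mem[0x19..0x1c] <- [c6 83 56 d9]
D2: mem[0x11..0x16] <- [ee dd d6 20 7d 5b]
D3: mem[0x11..0x13] <- [dd d6 20]
D4: mem[0x17..0x19] <- [5b dd d6]
query mem[0x09]=0x79, mem[0x12]=0xd6, mem[0x1d]=0x7d, mem[0x18]=0xdd

MEM[0x09,0x12,0x1d,0x18] = 79 d6 7d dd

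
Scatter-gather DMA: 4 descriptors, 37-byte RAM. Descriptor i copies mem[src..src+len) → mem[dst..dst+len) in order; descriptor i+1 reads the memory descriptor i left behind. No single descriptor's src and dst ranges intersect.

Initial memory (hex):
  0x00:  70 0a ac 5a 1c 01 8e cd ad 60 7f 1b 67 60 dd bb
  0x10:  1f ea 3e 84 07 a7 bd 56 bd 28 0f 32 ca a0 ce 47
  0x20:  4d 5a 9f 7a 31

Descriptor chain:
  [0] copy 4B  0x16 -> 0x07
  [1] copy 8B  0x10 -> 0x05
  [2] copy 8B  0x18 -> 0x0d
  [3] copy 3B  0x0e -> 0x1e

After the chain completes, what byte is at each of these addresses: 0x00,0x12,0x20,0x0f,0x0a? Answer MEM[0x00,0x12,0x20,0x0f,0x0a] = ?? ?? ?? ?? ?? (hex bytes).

MEM[0x00,0x12,0x20,0x0f,0x0a] = 70 a0 32 0f a7

D0: mem[0x07..0x0a] <- [bd 56 bd 28]
D1: mem[0x05..0x0c] <- [1f ea 3e 84 07 a7 bd 56]
D2: mem[0x0d..0x14] <- [bd 28 0f 32 ca a0 ce 47]
D3: mem[0x1e..0x20] <- [28 0f 32]
query mem[0x00]=0x70, mem[0x12]=0xa0, mem[0x20]=0x32, mem[0x0f]=0x0f, mem[0x0a]=0xa7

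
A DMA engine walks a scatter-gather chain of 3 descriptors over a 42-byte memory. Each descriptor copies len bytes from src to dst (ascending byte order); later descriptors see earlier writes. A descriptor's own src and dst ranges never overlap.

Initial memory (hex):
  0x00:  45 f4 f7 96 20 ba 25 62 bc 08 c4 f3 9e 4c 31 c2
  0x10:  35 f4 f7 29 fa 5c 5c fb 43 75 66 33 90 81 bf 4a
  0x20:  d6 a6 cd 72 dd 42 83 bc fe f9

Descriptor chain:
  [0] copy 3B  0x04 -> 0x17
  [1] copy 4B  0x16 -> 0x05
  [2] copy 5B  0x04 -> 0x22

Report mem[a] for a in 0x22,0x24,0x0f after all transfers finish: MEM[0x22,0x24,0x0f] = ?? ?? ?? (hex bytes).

MEM[0x22,0x24,0x0f] = 20 20 c2

  after D0: wrote 3B at 0x17 = 20ba25
  after D1: wrote 4B at 0x05 = 5c20ba25
  after D2: wrote 5B at 0x22 = 205c20ba25
query mem[0x22]=0x20, mem[0x24]=0x20, mem[0x0f]=0xc2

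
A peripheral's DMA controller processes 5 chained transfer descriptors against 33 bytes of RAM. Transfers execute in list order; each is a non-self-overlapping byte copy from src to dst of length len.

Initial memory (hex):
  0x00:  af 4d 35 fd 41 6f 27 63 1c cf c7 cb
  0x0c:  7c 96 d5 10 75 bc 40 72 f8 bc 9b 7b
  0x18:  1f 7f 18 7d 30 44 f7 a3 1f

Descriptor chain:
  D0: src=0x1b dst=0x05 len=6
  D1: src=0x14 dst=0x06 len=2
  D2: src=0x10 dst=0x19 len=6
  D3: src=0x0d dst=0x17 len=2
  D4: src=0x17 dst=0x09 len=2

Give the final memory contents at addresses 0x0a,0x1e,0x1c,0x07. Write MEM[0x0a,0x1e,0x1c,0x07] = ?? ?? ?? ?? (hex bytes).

MEM[0x0a,0x1e,0x1c,0x07] = d5 bc 72 bc

  after D0: wrote 6B at 0x05 = 7d3044f7a31f
  after D1: wrote 2B at 0x06 = f8bc
  after D2: wrote 6B at 0x19 = 75bc4072f8bc
  after D3: wrote 2B at 0x17 = 96d5
  after D4: wrote 2B at 0x09 = 96d5
query mem[0x0a]=0xd5, mem[0x1e]=0xbc, mem[0x1c]=0x72, mem[0x07]=0xbc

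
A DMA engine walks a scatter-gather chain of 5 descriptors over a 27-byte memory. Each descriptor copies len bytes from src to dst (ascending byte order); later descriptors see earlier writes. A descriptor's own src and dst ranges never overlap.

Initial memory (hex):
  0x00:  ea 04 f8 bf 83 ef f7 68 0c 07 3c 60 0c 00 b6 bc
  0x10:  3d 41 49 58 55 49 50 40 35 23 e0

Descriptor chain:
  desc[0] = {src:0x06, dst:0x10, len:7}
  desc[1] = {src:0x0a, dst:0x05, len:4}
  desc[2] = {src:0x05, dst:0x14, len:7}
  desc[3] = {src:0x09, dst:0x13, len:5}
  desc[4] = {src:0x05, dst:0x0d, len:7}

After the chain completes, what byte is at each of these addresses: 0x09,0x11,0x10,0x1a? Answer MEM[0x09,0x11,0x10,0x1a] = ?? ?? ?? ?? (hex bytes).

#0 dst[0x10+7] := {0xf7,0x68,0x0c,0x07,0x3c,0x60,0x0c}
#1 dst[0x05+4] := {0x3c,0x60,0x0c,0x00}
#2 dst[0x14+7] := {0x3c,0x60,0x0c,0x00,0x07,0x3c,0x60}
#3 dst[0x13+5] := {0x07,0x3c,0x60,0x0c,0x00}
#4 dst[0x0d+7] := {0x3c,0x60,0x0c,0x00,0x07,0x3c,0x60}
query mem[0x09]=0x07, mem[0x11]=0x07, mem[0x10]=0x00, mem[0x1a]=0x60

MEM[0x09,0x11,0x10,0x1a] = 07 07 00 60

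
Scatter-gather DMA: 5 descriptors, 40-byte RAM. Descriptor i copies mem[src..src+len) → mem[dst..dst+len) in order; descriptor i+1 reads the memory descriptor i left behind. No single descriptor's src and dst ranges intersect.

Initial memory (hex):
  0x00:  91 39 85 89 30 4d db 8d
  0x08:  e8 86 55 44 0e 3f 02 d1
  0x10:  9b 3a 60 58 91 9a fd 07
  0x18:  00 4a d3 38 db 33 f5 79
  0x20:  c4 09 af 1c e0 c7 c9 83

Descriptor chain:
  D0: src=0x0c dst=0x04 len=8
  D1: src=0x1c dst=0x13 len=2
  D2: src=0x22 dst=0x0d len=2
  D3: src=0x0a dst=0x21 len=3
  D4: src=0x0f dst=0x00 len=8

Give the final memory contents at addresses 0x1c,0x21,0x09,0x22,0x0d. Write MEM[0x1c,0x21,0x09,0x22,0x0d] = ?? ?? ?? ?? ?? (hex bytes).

MEM[0x1c,0x21,0x09,0x22,0x0d] = db 60 3a 58 af

#0 dst[0x04+8] := {0x0e,0x3f,0x02,0xd1,0x9b,0x3a,0x60,0x58}
#1 dst[0x13+2] := {0xdb,0x33}
#2 dst[0x0d+2] := {0xaf,0x1c}
#3 dst[0x21+3] := {0x60,0x58,0x0e}
#4 dst[0x00+8] := {0xd1,0x9b,0x3a,0x60,0xdb,0x33,0x9a,0xfd}
query mem[0x1c]=0xdb, mem[0x21]=0x60, mem[0x09]=0x3a, mem[0x22]=0x58, mem[0x0d]=0xaf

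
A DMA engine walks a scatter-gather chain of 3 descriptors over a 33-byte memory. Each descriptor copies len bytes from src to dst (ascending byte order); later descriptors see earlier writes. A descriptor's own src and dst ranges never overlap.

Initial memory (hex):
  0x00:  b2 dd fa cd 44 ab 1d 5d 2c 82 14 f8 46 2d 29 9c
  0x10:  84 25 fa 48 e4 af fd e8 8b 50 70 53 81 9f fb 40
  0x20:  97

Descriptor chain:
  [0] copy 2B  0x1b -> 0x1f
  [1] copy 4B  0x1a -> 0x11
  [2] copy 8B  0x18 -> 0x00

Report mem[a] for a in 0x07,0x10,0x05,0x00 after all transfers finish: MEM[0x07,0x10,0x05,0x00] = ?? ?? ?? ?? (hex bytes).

D0: mem[0x1f..0x20] <- [53 81]
D1: mem[0x11..0x14] <- [70 53 81 9f]
D2: mem[0x00..0x07] <- [8b 50 70 53 81 9f fb 53]
query mem[0x07]=0x53, mem[0x10]=0x84, mem[0x05]=0x9f, mem[0x00]=0x8b

MEM[0x07,0x10,0x05,0x00] = 53 84 9f 8b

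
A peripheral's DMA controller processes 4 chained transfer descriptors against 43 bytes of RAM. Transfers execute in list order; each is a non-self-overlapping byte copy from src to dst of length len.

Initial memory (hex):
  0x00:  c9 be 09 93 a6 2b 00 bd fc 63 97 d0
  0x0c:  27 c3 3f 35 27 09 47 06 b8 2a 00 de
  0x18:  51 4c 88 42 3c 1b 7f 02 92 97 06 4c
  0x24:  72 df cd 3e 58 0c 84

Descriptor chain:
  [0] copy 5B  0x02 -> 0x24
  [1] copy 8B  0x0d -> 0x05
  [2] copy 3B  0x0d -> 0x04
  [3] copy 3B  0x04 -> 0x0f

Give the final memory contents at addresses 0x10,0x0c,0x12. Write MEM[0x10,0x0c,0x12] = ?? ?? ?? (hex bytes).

D0: mem[0x24..0x28] <- [09 93 a6 2b 00]
D1: mem[0x05..0x0c] <- [c3 3f 35 27 09 47 06 b8]
D2: mem[0x04..0x06] <- [c3 3f 35]
D3: mem[0x0f..0x11] <- [c3 3f 35]
query mem[0x10]=0x3f, mem[0x0c]=0xb8, mem[0x12]=0x47

MEM[0x10,0x0c,0x12] = 3f b8 47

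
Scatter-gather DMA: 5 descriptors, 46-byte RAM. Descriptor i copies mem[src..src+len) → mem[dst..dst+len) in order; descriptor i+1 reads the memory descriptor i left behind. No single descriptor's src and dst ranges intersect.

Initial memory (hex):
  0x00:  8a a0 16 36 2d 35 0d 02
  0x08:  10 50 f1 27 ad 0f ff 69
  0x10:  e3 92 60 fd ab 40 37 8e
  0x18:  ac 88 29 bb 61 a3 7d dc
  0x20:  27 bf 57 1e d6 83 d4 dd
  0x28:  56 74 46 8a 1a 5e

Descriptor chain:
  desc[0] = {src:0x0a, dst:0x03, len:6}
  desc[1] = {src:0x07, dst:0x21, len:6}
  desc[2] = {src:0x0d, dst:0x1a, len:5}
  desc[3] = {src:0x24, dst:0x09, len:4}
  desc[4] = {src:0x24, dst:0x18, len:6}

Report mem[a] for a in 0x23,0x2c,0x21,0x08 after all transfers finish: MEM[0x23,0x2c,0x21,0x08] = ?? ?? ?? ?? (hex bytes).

  after D0: wrote 6B at 0x03 = f127ad0fff69
  after D1: wrote 6B at 0x21 = ff6950f127ad
  after D2: wrote 5B at 0x1a = 0fff69e392
  after D3: wrote 4B at 0x09 = f127addd
  after D4: wrote 6B at 0x18 = f127addd5674
query mem[0x23]=0x50, mem[0x2c]=0x1a, mem[0x21]=0xff, mem[0x08]=0x69

MEM[0x23,0x2c,0x21,0x08] = 50 1a ff 69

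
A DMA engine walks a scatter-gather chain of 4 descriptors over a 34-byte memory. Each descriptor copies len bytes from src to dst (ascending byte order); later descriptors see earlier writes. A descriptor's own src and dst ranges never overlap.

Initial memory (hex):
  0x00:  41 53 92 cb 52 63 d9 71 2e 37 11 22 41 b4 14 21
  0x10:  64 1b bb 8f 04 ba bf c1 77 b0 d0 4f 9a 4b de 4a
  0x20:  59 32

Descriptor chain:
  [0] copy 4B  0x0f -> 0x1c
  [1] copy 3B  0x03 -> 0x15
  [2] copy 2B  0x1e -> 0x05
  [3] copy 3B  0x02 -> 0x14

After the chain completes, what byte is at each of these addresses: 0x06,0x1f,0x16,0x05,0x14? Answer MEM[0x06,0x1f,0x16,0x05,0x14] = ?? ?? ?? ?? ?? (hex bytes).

#0 dst[0x1c+4] := {0x21,0x64,0x1b,0xbb}
#1 dst[0x15+3] := {0xcb,0x52,0x63}
#2 dst[0x05+2] := {0x1b,0xbb}
#3 dst[0x14+3] := {0x92,0xcb,0x52}
query mem[0x06]=0xbb, mem[0x1f]=0xbb, mem[0x16]=0x52, mem[0x05]=0x1b, mem[0x14]=0x92

MEM[0x06,0x1f,0x16,0x05,0x14] = bb bb 52 1b 92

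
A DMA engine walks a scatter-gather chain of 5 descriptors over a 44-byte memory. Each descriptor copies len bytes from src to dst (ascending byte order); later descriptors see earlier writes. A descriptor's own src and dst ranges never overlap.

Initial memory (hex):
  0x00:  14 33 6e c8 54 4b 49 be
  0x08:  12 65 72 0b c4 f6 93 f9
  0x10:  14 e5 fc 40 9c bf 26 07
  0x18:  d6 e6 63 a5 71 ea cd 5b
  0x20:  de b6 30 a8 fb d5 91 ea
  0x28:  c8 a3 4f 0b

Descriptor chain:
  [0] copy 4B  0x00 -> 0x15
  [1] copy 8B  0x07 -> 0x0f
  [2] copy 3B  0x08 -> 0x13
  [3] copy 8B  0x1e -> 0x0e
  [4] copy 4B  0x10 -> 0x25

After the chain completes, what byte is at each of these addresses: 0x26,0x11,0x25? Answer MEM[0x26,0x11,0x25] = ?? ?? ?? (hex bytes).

MEM[0x26,0x11,0x25] = b6 b6 de

  after D0: wrote 4B at 0x15 = 14336ec8
  after D1: wrote 8B at 0x0f = be1265720bc4f693
  after D2: wrote 3B at 0x13 = 126572
  after D3: wrote 8B at 0x0e = cd5bdeb630a8fbd5
  after D4: wrote 4B at 0x25 = deb630a8
query mem[0x26]=0xb6, mem[0x11]=0xb6, mem[0x25]=0xde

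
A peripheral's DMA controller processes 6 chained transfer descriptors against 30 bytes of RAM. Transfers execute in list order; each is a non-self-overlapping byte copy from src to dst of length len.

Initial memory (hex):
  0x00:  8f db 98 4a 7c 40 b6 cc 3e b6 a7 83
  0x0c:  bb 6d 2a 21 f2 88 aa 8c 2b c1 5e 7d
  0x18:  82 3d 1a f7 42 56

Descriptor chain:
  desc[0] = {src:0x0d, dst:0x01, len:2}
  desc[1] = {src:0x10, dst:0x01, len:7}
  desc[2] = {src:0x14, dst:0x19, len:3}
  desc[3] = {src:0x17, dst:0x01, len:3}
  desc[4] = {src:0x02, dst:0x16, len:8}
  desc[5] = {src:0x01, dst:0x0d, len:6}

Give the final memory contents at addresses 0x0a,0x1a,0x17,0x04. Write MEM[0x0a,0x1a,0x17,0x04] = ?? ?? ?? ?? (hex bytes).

#0 dst[0x01+2] := {0x6d,0x2a}
#1 dst[0x01+7] := {0xf2,0x88,0xaa,0x8c,0x2b,0xc1,0x5e}
#2 dst[0x19+3] := {0x2b,0xc1,0x5e}
#3 dst[0x01+3] := {0x7d,0x82,0x2b}
#4 dst[0x16+8] := {0x82,0x2b,0x8c,0x2b,0xc1,0x5e,0x3e,0xb6}
#5 dst[0x0d+6] := {0x7d,0x82,0x2b,0x8c,0x2b,0xc1}
query mem[0x0a]=0xa7, mem[0x1a]=0xc1, mem[0x17]=0x2b, mem[0x04]=0x8c

MEM[0x0a,0x1a,0x17,0x04] = a7 c1 2b 8c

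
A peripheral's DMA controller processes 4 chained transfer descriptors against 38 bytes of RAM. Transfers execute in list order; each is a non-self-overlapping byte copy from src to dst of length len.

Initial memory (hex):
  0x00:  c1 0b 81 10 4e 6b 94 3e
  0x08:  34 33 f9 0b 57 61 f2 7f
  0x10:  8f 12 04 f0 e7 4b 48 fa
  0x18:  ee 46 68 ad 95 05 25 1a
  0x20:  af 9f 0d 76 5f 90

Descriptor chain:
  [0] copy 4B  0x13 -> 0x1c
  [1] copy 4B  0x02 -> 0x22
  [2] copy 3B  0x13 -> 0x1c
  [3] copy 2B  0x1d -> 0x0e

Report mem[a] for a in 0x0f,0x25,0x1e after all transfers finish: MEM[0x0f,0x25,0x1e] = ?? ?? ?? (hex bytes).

MEM[0x0f,0x25,0x1e] = 4b 6b 4b

#0 dst[0x1c+4] := {0xf0,0xe7,0x4b,0x48}
#1 dst[0x22+4] := {0x81,0x10,0x4e,0x6b}
#2 dst[0x1c+3] := {0xf0,0xe7,0x4b}
#3 dst[0x0e+2] := {0xe7,0x4b}
query mem[0x0f]=0x4b, mem[0x25]=0x6b, mem[0x1e]=0x4b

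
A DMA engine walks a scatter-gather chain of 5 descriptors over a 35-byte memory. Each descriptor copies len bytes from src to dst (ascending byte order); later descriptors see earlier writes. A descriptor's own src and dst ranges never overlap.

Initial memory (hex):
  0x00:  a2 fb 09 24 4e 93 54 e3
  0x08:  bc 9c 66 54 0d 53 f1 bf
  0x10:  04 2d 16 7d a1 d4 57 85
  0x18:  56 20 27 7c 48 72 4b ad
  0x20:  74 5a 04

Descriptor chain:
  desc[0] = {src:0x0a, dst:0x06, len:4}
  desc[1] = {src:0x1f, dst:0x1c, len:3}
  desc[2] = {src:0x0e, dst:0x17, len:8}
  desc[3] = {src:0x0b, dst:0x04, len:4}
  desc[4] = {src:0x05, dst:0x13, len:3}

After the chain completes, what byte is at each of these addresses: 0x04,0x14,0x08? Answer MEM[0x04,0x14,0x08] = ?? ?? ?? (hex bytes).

MEM[0x04,0x14,0x08] = 54 53 0d

D0: mem[0x06..0x09] <- [66 54 0d 53]
D1: mem[0x1c..0x1e] <- [ad 74 5a]
D2: mem[0x17..0x1e] <- [f1 bf 04 2d 16 7d a1 d4]
D3: mem[0x04..0x07] <- [54 0d 53 f1]
D4: mem[0x13..0x15] <- [0d 53 f1]
query mem[0x04]=0x54, mem[0x14]=0x53, mem[0x08]=0x0d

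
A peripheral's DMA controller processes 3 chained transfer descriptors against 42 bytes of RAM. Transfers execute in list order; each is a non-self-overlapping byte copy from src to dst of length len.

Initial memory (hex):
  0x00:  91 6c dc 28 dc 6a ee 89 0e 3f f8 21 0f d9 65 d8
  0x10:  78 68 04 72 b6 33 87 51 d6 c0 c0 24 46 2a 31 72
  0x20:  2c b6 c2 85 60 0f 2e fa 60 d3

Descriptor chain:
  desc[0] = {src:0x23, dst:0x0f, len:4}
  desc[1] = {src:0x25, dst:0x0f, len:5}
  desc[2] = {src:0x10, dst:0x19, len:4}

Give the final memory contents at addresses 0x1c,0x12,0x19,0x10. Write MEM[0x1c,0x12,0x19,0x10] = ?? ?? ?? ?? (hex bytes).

  after D0: wrote 4B at 0x0f = 85600f2e
  after D1: wrote 5B at 0x0f = 0f2efa60d3
  after D2: wrote 4B at 0x19 = 2efa60d3
query mem[0x1c]=0xd3, mem[0x12]=0x60, mem[0x19]=0x2e, mem[0x10]=0x2e

MEM[0x1c,0x12,0x19,0x10] = d3 60 2e 2e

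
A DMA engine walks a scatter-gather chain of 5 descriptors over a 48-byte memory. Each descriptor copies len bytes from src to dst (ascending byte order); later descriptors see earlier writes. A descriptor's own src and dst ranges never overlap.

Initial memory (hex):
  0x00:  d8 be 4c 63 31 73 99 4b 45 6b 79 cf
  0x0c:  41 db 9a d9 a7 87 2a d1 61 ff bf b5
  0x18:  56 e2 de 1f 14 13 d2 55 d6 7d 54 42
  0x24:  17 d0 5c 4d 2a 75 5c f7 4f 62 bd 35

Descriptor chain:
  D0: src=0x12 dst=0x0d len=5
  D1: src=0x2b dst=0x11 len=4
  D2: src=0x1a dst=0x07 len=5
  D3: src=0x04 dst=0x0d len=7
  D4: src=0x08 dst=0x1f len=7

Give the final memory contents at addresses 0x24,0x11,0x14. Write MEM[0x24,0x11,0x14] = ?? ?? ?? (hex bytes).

#0 dst[0x0d+5] := {0x2a,0xd1,0x61,0xff,0xbf}
#1 dst[0x11+4] := {0xf7,0x4f,0x62,0xbd}
#2 dst[0x07+5] := {0xde,0x1f,0x14,0x13,0xd2}
#3 dst[0x0d+7] := {0x31,0x73,0x99,0xde,0x1f,0x14,0x13}
#4 dst[0x1f+7] := {0x1f,0x14,0x13,0xd2,0x41,0x31,0x73}
query mem[0x24]=0x31, mem[0x11]=0x1f, mem[0x14]=0xbd

MEM[0x24,0x11,0x14] = 31 1f bd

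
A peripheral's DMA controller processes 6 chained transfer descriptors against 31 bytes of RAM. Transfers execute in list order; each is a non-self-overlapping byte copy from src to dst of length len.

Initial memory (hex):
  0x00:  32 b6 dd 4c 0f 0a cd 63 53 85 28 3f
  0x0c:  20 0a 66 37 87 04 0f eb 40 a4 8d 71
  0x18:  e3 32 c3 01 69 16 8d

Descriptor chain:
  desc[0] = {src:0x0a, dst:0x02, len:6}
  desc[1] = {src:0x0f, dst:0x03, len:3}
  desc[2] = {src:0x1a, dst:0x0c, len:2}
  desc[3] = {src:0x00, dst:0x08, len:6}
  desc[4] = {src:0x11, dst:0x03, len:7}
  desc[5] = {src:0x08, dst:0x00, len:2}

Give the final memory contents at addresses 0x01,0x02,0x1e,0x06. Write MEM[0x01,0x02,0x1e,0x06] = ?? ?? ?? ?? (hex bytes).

MEM[0x01,0x02,0x1e,0x06] = 71 28 8d 40

  after D0: wrote 6B at 0x02 = 283f200a6637
  after D1: wrote 3B at 0x03 = 378704
  after D2: wrote 2B at 0x0c = c301
  after D3: wrote 6B at 0x08 = 32b628378704
  after D4: wrote 7B at 0x03 = 040feb40a48d71
  after D5: wrote 2B at 0x00 = 8d71
query mem[0x01]=0x71, mem[0x02]=0x28, mem[0x1e]=0x8d, mem[0x06]=0x40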